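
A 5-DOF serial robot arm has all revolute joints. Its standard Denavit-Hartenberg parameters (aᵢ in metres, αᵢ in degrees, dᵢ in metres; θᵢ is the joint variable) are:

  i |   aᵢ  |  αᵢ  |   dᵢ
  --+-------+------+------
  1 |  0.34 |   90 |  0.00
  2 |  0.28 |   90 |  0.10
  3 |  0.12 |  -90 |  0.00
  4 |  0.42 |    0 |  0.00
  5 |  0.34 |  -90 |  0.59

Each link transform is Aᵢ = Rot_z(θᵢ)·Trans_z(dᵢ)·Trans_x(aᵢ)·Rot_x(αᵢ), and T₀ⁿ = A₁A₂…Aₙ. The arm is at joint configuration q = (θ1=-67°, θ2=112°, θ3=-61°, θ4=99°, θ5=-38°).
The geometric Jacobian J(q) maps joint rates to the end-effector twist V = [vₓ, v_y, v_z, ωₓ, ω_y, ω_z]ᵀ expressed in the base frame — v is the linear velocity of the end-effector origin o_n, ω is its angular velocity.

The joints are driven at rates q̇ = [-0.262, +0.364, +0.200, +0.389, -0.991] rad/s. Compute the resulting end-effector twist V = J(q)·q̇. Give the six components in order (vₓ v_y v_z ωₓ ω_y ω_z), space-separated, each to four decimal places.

o_n = [-0.4362, 0.5300, 0.5698]
J₁: ẑ×o_n = [-0.5300, -0.4362, 0.0000], ω = ẑ
J2: z=[-0.9205, -0.3907, 0.0000] o=[0.1328, -0.3130, 0.0000] → [-0.2226, 0.5245, -0.9983, -0.9205, -0.3907, 0.0000]
J3: z=[0.3623, -0.8535, 0.3746] o=[-0.0002, -0.2555, 0.2596] → [-0.5590, -0.2757, -0.0875, 0.3623, -0.8535, 0.3746]
J4: z=[-0.5743, 0.1122, 0.8109] o=[0.0879, -0.1944, 0.3136] → [-0.5588, -0.2778, -0.3573, -0.5743, 0.1122, 0.8109]
J5: z=[-0.5743, 0.1122, 0.8109] o=[-0.1106, 0.1262, 0.1286] → [-0.2780, -0.0107, -0.1954, -0.5743, 0.1122, 0.8109]
V = J·q̇ = [0.0042, 0.1525, -0.3262, 0.0831, -0.3804, -0.6753]

0.0042 0.1525 -0.3262 0.0831 -0.3804 -0.6753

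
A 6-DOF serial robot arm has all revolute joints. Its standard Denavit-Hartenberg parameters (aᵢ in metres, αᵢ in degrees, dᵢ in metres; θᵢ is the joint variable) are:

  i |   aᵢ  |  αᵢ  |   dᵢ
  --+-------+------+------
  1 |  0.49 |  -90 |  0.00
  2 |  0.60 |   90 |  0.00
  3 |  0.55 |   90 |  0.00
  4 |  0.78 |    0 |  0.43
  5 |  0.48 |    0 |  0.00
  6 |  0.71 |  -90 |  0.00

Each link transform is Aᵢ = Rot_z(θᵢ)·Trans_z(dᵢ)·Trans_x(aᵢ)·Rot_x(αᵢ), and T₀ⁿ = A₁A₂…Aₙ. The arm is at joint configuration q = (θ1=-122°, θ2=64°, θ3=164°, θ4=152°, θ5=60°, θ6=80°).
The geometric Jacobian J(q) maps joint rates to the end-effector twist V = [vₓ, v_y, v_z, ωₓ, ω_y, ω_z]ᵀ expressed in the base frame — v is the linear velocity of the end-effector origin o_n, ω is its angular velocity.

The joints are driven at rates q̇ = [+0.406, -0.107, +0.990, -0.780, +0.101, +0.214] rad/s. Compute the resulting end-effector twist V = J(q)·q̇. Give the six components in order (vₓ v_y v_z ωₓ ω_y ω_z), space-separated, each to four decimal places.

0.1428 -0.7256 0.4285 -0.9116 -0.4134 0.9552

o_n = [0.0564, -0.5443, -1.1271]
J₁: ẑ×o_n = [0.5443, 0.0564, -0.0000], ω = ẑ
J2: z=[0.8480, -0.5299, 0.0000] o=[-0.2597, -0.4155, 0.0000] → [0.5973, 0.9558, 0.0583, 0.8480, -0.5299, 0.0000]
J3: z=[-0.4763, -0.7622, 0.4384] o=[-0.3990, -0.6386, -0.5393] → [0.4067, -0.0803, 0.3022, -0.4763, -0.7622, 0.4384]
J4: z=[0.7512, -0.6119, -0.2477] o=[-0.1477, -0.5224, -0.0641] → [0.6450, 0.7480, 0.1084, 0.7512, -0.6119, -0.2477]
J5: z=[0.7512, -0.6119, -0.2477] o=[-0.3138, -1.2101, -0.6051] → [0.4843, 0.3004, 0.7267, 0.7512, -0.6119, -0.2477]
J6: z=[0.7512, -0.6119, -0.2477] o=[-0.3787, -1.1023, -1.0683] → [0.1742, -0.0636, 0.6853, 0.7512, -0.6119, -0.2477]
V = J·q̇ = [0.1428, -0.7256, 0.4285, -0.9116, -0.4134, 0.9552]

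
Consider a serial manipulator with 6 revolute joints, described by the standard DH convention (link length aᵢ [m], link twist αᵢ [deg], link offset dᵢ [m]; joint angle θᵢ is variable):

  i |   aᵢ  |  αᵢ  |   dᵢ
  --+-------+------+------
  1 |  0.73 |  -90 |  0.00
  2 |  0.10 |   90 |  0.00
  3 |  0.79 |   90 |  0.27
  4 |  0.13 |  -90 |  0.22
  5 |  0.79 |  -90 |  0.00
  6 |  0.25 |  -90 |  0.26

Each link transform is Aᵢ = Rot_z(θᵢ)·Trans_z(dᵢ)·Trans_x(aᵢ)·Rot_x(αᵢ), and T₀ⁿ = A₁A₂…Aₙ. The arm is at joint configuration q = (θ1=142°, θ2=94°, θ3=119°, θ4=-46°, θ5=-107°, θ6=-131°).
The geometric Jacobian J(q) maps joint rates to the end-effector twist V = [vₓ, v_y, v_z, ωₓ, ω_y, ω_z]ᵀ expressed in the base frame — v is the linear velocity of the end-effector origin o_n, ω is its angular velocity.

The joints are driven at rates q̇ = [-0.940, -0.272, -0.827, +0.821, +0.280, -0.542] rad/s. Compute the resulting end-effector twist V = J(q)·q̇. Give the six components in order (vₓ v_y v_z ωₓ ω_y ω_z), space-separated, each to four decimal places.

o_n = [-1.5984, -0.4799, -0.3851]
J₁: ẑ×o_n = [0.4799, -1.5984, 0.0000], ω = ẑ
J2: z=[-0.6157, -0.7880, 0.0000] o=[-0.5752, 0.4494, 0.0000] → [0.3034, -0.2371, -0.2341, -0.6157, -0.7880, 0.0000]
J3: z=[-0.7861, 0.6142, -0.0698] o=[-0.5698, 0.4451, -0.0998] → [-0.2398, -0.1525, 1.3589, -0.7861, 0.6142, -0.0698]
J4: z=[-0.2504, -0.4196, -0.8725] o=[-1.2284, 0.0829, 0.2635] → [-0.2190, 0.1604, -0.0143, -0.2504, -0.4196, -0.8725]
J5: z=[-0.9526, -0.0542, 0.2994] o=[-1.2611, -0.1272, 0.1217] → [0.1331, -0.5838, 0.3178, -0.9526, -0.0542, 0.2994]
J6: z=[0.0921, -0.9892, 0.1142] o=[-1.4902, -0.2349, -0.6266] → [-0.2110, -0.0346, -0.1296, 0.0921, -0.9892, 0.1142]
V = J·q̇ = [-0.3636, 1.6801, -0.9127, 0.2953, -0.1171, -1.5767]

-0.3636 1.6801 -0.9127 0.2953 -0.1171 -1.5767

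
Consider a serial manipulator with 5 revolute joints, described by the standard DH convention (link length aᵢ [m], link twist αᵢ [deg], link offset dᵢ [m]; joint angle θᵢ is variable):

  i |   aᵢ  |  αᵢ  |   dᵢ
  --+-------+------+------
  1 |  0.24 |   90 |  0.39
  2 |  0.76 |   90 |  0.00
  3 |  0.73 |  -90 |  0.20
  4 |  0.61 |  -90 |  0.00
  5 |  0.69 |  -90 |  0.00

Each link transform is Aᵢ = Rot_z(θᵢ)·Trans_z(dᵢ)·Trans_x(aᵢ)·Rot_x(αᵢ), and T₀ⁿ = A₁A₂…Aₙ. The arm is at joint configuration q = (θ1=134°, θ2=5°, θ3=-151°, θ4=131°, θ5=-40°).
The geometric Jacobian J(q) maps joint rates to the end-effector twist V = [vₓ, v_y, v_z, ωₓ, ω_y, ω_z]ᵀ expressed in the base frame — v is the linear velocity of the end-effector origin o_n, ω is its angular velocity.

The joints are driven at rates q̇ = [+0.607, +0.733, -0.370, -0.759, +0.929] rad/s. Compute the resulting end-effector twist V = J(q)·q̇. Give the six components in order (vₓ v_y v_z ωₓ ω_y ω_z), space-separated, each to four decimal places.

0.6890 -1.5054 1.4932 1.0651 1.3972 0.3898

o_n = [-1.0849, 0.5769, 1.1331]
J₁: ẑ×o_n = [-0.5769, -1.0849, 0.0000], ω = ẑ
J2: z=[0.7193, 0.6947, 0.0000] o=[-0.1667, 0.1726, 0.3900] → [0.5162, -0.5345, 0.9286, 0.7193, 0.6947, 0.0000]
J3: z=[-0.0605, 0.0627, -0.9962] o=[-0.6926, 0.7173, 0.4562] → [-0.0974, 0.4318, 0.0331, -0.0605, 0.0627, -0.9962]
J4: z=[-0.9646, -0.2601, 0.0423] o=[-0.5175, 0.0264, 0.2014] → [-0.2656, 0.8748, -0.6786, -0.9646, -0.2601, 0.0423]
J5: z=[-0.2333, 0.7683, -0.5960] o=[-0.5923, 0.3832, 0.6905] → [0.4555, 0.3969, 0.3333, -0.2333, 0.7683, -0.5960]
V = J·q̇ = [0.6890, -1.5054, 1.4932, 1.0651, 1.3972, 0.3898]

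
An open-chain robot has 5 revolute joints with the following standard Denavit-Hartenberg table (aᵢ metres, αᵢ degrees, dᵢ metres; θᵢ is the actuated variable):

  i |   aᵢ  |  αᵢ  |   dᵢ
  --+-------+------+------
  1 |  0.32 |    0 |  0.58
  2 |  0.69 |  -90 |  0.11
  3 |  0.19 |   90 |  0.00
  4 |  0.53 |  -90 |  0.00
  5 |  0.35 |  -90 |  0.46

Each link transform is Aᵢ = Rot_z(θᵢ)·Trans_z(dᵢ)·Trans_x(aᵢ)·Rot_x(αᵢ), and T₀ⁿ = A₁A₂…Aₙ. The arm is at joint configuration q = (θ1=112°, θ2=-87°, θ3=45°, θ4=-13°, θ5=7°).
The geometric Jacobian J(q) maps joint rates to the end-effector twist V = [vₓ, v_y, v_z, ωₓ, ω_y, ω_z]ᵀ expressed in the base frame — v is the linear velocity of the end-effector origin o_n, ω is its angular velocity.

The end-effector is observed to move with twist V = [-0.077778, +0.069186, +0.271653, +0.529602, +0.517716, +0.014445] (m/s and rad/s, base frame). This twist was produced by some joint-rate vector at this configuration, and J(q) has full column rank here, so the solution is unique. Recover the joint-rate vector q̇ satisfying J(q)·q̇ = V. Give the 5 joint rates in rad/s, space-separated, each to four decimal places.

o_n = [1.1081, 1.1461, -0.1522]
J₁: ẑ×o_n = [-1.1461, 1.1081, 0.0000], ω = ẑ
J2: z=[0.0000, 0.0000, 1.0000] o=[-0.1199, 0.2967, 0.5800] → [-0.8494, 1.2280, 0.0000, 0.0000, 0.0000, 1.0000]
J3: z=[-0.4226, 0.9063, 0.0000] o=[0.5055, 0.5883, 0.6900] → [-0.7633, -0.3559, -0.7819, -0.4226, 0.9063, 0.0000]
J4: z=[0.6409, 0.2988, 0.7071] o=[0.6272, 0.6451, 0.5556] → [-0.5658, 0.7936, 0.1774, 0.6409, 0.2988, 0.7071]
J5: z=[-0.2676, 0.9503, -0.1591] o=[1.0086, 0.6914, 0.1905] → [-0.2533, -0.1075, -0.2163, -0.2676, 0.9503, -0.1591]
q̇ = J⁺·V = [0.3730, -0.8760, -0.3100, 0.8600, 0.5700]

0.3730 -0.8760 -0.3100 0.8600 0.5700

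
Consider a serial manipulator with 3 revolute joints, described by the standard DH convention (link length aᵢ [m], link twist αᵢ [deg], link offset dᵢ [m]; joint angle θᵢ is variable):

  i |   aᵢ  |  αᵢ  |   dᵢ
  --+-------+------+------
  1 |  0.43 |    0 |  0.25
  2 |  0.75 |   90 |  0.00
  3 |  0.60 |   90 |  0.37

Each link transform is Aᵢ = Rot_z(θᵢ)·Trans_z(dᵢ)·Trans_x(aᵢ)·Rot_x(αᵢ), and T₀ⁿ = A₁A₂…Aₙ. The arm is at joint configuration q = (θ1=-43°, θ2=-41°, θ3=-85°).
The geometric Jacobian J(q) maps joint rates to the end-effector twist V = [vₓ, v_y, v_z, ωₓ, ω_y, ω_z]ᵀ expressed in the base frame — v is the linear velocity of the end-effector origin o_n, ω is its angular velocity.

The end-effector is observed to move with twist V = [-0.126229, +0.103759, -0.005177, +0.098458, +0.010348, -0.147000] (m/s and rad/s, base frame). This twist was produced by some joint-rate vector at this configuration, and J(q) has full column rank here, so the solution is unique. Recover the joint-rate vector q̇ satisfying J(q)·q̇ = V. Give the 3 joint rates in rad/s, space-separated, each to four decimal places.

0.0100 -0.1570 -0.0990

o_n = [0.0304, -1.1298, -0.3477]
J₁: ẑ×o_n = [1.1298, 0.0304, -0.0000], ω = ẑ
J2: z=[0.0000, 0.0000, 1.0000] o=[0.3145, -0.2933, 0.2500] → [0.8366, -0.2841, 0.0000, 0.0000, 0.0000, 1.0000]
J3: z=[-0.9945, -0.1045, 0.0000] o=[0.3929, -1.0392, 0.2500] → [0.0625, -0.5944, 0.0523, -0.9945, -0.1045, 0.0000]
q̇ = J⁺·V = [0.0100, -0.1570, -0.0990]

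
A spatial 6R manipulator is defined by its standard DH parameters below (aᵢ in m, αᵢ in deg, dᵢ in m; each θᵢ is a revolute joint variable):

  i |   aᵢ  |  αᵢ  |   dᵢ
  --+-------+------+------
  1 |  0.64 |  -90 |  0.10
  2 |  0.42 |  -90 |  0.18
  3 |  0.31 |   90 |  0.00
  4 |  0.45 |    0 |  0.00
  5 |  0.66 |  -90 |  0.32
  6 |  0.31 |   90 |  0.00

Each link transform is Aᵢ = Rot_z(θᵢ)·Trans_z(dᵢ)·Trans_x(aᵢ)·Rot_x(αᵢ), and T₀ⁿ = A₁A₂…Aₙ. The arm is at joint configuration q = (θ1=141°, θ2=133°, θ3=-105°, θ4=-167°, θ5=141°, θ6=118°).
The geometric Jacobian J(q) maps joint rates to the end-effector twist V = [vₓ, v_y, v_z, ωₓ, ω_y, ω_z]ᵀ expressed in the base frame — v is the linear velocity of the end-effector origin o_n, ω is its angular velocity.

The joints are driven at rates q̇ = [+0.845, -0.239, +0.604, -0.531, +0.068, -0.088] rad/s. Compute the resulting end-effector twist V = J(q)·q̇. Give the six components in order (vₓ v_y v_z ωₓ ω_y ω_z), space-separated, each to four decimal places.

o_n = [-0.8387, 0.0479, -0.3341]
J₁: ẑ×o_n = [-0.0479, -0.8387, 0.0000], ω = ẑ
J2: z=[-0.6293, -0.7771, 0.0000] o=[-0.4974, 0.4028, 0.1000] → [0.3374, -0.2732, -0.0420, -0.6293, -0.7771, 0.0000]
J3: z=[0.5684, -0.4603, 0.6820] o=[-0.3880, 0.0826, -0.2072] → [0.0821, -0.2352, -0.2271, 0.5684, -0.4603, 0.6820]
J4: z=[-0.3491, 0.6157, 0.7064] o=[-0.6190, -0.1157, -0.1485] → [-0.2298, -0.2200, 0.0782, -0.3491, 0.6157, 0.7064]
J5: z=[-0.3491, 0.6157, 0.7064] o=[-0.3499, 0.2114, -0.3005] → [0.0948, -0.3571, 0.3580, -0.3491, 0.6157, 0.7064]
J6: z=[0.1842, -0.6940, 0.6960] o=[-1.0680, 0.1622, -0.1595] → [0.2007, 0.1917, 0.1381, 0.1842, -0.6940, 0.6960]
V = J·q̇ = [0.0393, -0.7098, -0.1565, 0.6391, -0.3163, 0.8686]

0.0393 -0.7098 -0.1565 0.6391 -0.3163 0.8686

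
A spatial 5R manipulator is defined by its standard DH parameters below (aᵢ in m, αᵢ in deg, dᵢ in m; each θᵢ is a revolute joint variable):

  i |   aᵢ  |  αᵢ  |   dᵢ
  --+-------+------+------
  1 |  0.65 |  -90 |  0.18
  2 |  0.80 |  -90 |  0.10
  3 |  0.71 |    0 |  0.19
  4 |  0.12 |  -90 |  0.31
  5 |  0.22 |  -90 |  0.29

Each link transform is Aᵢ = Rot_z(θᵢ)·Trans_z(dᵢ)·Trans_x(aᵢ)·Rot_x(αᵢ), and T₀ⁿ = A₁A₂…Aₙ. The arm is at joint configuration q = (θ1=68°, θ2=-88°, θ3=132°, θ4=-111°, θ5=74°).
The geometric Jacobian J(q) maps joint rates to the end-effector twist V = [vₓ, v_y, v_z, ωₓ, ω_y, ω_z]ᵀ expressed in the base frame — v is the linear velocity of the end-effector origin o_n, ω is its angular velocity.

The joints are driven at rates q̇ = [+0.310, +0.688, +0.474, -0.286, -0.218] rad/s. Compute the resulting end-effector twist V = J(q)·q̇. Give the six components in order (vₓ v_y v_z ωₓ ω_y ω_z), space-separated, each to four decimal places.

-0.2680 0.6490 -0.4782 -0.7552 0.5107 0.3815

o_n = [1.0641, 0.5968, 0.5593]
J₁: ẑ×o_n = [-0.5968, 1.0641, 0.0000], ω = ẑ
J2: z=[-0.9272, 0.3746, 0.0000] o=[0.2435, 0.6027, 0.1800] → [0.1421, 0.3517, -0.3019, -0.9272, 0.3746, 0.0000]
J3: z=[0.3744, 0.9266, -0.0349] o=[0.1612, 0.6660, 0.9795] → [-0.3918, 0.1258, -0.8626, 0.3744, 0.9266, -0.0349]
J4: z=[0.3744, 0.9266, -0.0349] o=[0.7154, 0.6290, 0.4981] → [0.0556, -0.0351, -0.3353, 0.3744, 0.9266, -0.0349]
J5: z=[0.8609, -0.3613, -0.3581] o=[0.8728, 0.9038, 0.5992] → [-0.0956, -0.0342, -0.1952, 0.8609, -0.3613, -0.3581]
V = J·q̇ = [-0.2680, 0.6490, -0.4782, -0.7552, 0.5107, 0.3815]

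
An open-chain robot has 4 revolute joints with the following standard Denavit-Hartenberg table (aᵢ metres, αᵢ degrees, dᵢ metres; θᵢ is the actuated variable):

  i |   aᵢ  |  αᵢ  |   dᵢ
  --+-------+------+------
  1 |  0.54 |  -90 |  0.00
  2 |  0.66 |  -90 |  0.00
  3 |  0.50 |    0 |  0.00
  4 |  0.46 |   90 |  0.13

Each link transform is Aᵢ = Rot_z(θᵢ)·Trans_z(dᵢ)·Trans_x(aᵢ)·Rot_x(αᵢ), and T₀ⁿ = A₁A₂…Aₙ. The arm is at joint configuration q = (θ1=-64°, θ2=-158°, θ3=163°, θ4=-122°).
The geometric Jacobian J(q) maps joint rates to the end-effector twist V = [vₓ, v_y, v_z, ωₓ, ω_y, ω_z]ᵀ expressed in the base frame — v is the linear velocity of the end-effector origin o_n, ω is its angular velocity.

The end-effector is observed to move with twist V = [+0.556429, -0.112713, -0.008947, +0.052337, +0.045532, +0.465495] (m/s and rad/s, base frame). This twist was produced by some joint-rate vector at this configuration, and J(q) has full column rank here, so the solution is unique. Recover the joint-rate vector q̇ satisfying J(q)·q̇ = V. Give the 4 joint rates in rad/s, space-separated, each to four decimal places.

o_n = [-0.3596, -0.2846, 0.3187]
J₁: ẑ×o_n = [0.2846, -0.3596, 0.0000], ω = ẑ
J2: z=[0.8988, 0.4384, 0.0000] o=[0.2367, -0.4853, 0.0000] → [0.1397, -0.2865, 0.4418, 0.8988, 0.4384, 0.0000]
J3: z=[0.1642, -0.3367, 0.9272] o=[-0.0315, 0.0647, 0.2472] → [0.2998, -0.3159, -0.1678, 0.1642, -0.3367, 0.9272]
J4: z=[0.1642, -0.3367, 0.9272] o=[0.0314, -0.3979, 0.0681] → [-0.1894, -0.4037, -0.1131, 0.1642, -0.3367, 0.9272]
q̇ = J⁺·V = [0.5100, 0.0670, 0.8030, -0.8510]

0.5100 0.0670 0.8030 -0.8510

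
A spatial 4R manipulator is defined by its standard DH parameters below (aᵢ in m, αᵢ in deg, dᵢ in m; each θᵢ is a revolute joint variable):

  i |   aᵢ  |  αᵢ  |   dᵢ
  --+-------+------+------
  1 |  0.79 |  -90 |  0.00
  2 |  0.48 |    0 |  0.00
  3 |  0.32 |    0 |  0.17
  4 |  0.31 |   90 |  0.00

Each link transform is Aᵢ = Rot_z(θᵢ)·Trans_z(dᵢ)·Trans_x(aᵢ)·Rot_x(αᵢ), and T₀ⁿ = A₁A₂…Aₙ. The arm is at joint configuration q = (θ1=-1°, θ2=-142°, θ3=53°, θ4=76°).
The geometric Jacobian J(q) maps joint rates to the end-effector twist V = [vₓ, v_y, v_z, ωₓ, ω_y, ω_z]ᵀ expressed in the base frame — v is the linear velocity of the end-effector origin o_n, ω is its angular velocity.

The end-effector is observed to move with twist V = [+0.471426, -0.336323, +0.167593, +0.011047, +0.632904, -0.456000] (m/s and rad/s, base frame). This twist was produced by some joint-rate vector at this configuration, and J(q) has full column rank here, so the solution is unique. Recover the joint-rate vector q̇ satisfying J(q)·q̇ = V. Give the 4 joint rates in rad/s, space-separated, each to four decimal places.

-0.4560 0.9520 -0.7200 0.4010

o_n = [0.7223, 0.1574, 0.6852]
J₁: ẑ×o_n = [-0.1574, 0.7223, 0.0000], ω = ẑ
J2: z=[0.0175, 0.9998, 0.0000] o=[0.7899, -0.0138, 0.0000] → [0.6851, -0.0120, 0.0706, 0.0175, 0.9998, 0.0000]
J3: z=[0.0175, 0.9998, 0.0000] o=[0.4117, -0.0072, 0.2955] → [0.3896, -0.0068, -0.3076, 0.0175, 0.9998, 0.0000]
J4: z=[0.0175, 0.9998, 0.0000] o=[0.4202, 0.1627, 0.6155] → [0.0697, -0.0012, -0.3021, 0.0175, 0.9998, 0.0000]
q̇ = J⁺·V = [-0.4560, 0.9520, -0.7200, 0.4010]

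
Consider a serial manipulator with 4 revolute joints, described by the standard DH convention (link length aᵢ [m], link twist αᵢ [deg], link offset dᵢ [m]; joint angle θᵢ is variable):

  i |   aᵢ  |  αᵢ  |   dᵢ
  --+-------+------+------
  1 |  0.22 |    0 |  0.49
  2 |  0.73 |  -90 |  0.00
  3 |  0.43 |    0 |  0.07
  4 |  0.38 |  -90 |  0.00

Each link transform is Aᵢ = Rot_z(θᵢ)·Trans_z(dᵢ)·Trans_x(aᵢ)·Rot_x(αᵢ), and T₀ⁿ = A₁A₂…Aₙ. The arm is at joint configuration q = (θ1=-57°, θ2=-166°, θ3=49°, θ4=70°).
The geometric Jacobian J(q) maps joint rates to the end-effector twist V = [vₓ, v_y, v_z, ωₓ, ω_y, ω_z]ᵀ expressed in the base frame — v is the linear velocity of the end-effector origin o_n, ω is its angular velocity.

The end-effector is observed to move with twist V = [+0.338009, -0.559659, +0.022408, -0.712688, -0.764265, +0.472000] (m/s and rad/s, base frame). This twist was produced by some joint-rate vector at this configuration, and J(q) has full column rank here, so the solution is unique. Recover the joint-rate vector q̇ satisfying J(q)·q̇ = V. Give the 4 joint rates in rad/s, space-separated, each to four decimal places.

0.9930 -0.5210 0.6030 0.4420

o_n = [-0.5334, 0.3289, -0.1669]
J₁: ẑ×o_n = [-0.3289, -0.5334, 0.0000], ω = ẑ
J2: z=[0.0000, 0.0000, 1.0000] o=[0.1198, -0.1845, 0.4900] → [-0.5134, -0.6532, 0.0000, 0.0000, 0.0000, 1.0000]
J3: z=[-0.6820, -0.7314, 0.0000] o=[-0.4141, 0.3134, 0.4900] → [0.4804, -0.4480, -0.0979, -0.6820, -0.7314, 0.0000]
J4: z=[-0.6820, -0.7314, 0.0000] o=[-0.6681, 0.4546, 0.1655] → [0.2431, -0.2267, 0.1842, -0.6820, -0.7314, 0.0000]
q̇ = J⁺·V = [0.9930, -0.5210, 0.6030, 0.4420]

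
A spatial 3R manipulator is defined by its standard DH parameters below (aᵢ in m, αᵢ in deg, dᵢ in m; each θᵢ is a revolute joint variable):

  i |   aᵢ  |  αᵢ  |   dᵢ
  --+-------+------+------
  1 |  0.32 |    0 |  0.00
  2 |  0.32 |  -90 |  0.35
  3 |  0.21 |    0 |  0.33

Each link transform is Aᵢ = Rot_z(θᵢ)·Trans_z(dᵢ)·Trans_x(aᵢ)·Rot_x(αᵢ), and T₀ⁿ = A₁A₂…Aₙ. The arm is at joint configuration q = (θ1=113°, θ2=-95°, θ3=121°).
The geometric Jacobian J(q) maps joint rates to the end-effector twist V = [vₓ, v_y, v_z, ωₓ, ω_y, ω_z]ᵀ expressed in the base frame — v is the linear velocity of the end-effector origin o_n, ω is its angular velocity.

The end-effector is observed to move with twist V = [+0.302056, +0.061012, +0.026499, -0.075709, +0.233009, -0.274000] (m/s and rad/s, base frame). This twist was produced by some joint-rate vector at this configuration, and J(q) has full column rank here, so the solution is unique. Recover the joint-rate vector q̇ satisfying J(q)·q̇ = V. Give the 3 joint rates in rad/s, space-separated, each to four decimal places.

o_n = [-0.0255, 0.6739, 0.1700]
J₁: ẑ×o_n = [-0.6739, -0.0255, 0.0000], ω = ẑ
J2: z=[0.0000, 0.0000, 1.0000] o=[-0.1250, 0.2946, 0.0000] → [-0.3793, 0.0995, 0.0000, 0.0000, 0.0000, 1.0000]
J3: z=[-0.3090, 0.9511, 0.0000] o=[0.1793, 0.3934, 0.3500] → [-0.1712, -0.0556, 0.1082, -0.3090, 0.9511, 0.0000]
q̇ = J⁺·V = [-0.8150, 0.5410, 0.2450]

-0.8150 0.5410 0.2450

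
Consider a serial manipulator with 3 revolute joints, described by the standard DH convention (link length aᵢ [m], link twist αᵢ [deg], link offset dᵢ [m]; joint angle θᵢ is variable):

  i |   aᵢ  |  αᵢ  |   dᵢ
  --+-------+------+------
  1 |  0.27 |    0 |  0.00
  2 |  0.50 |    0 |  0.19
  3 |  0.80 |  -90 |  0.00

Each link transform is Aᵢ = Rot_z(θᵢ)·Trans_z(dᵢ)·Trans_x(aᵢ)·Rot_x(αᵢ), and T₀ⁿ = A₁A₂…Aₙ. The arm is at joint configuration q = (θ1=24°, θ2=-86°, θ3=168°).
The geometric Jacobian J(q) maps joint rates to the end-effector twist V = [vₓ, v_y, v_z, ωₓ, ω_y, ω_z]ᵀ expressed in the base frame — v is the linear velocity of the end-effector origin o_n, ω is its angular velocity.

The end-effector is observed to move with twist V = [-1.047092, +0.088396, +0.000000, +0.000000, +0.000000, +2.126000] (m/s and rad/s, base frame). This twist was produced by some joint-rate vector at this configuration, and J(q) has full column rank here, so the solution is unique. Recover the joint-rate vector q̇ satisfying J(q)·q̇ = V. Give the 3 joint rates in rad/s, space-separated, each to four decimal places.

o_n = [0.2609, 0.4374, 0.1900]
J₁: ẑ×o_n = [-0.4374, 0.2609, 0.0000], ω = ẑ
J2: z=[0.0000, 0.0000, 1.0000] o=[0.2467, 0.1098, 0.0000] → [-0.3275, 0.0142, 0.0000, 0.0000, 0.0000, 1.0000]
J3: z=[0.0000, 0.0000, 1.0000] o=[0.4814, -0.3317, 0.1900] → [-0.7690, -0.2205, 0.0000, 0.0000, 0.0000, 1.0000]
q̇ = J⁺·V = [0.8020, 0.7290, 0.5950]

0.8020 0.7290 0.5950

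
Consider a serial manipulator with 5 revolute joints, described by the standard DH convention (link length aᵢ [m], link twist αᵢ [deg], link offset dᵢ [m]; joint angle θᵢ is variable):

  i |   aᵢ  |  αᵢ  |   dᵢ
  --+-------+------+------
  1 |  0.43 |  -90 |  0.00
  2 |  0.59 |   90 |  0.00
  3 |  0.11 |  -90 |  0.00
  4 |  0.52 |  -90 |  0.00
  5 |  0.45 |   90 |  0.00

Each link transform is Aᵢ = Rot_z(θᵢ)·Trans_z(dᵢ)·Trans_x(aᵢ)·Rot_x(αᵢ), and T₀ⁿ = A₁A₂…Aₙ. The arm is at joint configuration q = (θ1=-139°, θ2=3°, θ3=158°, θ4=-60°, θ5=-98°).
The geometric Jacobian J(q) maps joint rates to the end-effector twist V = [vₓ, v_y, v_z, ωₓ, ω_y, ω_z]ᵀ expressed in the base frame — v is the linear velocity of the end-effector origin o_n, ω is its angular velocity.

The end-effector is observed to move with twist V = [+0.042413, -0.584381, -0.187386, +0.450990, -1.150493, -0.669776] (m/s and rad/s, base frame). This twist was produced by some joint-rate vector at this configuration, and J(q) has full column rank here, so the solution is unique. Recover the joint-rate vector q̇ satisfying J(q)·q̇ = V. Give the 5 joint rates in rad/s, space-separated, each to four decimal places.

0.1230 0.9480 -0.9670 -0.3710 -0.3940

o_n = [-0.6102, -0.1511, 0.3898]
J₁: ẑ×o_n = [0.1511, -0.6102, 0.0000], ω = ẑ
J2: z=[0.6561, -0.7547, 0.0000] o=[-0.3245, -0.2821, 0.0000] → [-0.2942, -0.2558, -0.1296, 0.6561, -0.7547, 0.0000]
J3: z=[-0.0395, -0.0343, 0.9986] o=[-0.7692, -0.6686, -0.0309] → [-0.5313, 0.1754, -0.0150, -0.0395, -0.0343, 0.9986]
J4: z=[-0.3260, 0.9452, 0.0196] o=[-0.6653, -0.6329, -0.0255] → [0.3832, 0.1365, -0.2092, -0.3260, 0.9452, 0.0196]
J5: z=[0.8378, 0.2984, -0.4573] o=[-0.4375, -0.5640, 0.4368] → [0.1748, 0.1183, 0.3974, 0.8378, 0.2984, -0.4573]
q̇ = J⁺·V = [0.1230, 0.9480, -0.9670, -0.3710, -0.3940]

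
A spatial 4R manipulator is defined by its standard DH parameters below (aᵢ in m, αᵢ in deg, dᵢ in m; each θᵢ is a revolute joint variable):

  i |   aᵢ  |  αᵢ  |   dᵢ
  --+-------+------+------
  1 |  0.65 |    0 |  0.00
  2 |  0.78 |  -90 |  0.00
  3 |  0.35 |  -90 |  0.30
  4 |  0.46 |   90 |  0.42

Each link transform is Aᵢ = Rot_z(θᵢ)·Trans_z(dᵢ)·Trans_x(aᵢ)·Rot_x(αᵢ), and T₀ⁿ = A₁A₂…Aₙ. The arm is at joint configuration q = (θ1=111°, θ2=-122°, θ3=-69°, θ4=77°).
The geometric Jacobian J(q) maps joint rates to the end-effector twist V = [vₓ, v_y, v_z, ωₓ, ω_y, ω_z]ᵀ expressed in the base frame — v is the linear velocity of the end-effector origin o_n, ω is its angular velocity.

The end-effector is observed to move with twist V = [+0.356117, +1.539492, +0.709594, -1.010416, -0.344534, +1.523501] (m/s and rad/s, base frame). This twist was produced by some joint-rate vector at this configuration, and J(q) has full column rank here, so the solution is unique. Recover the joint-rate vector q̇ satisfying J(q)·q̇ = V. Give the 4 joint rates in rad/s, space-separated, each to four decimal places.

o_n = [1.0489, 0.2067, 0.2728]
J₁: ẑ×o_n = [-0.2067, 1.0489, 0.0000], ω = ẑ
J2: z=[0.0000, 0.0000, 1.0000] o=[-0.2329, 0.6068, 0.0000] → [0.4001, 1.2818, -0.0000, 0.0000, 0.0000, 1.0000]
J3: z=[0.1908, 0.9816, 0.0000] o=[0.5327, 0.4580, 0.0000] → [0.2678, -0.0521, -0.5546, 0.1908, 0.9816, 0.0000]
J4: z=[0.9164, -0.1781, -0.3584] o=[0.7131, 0.7286, 0.3268] → [-0.1774, -0.0709, -0.4184, 0.9164, -0.1781, -0.3584]
q̇ = J⁺·V = [0.2390, 0.9290, -0.5310, -0.9920]

0.2390 0.9290 -0.5310 -0.9920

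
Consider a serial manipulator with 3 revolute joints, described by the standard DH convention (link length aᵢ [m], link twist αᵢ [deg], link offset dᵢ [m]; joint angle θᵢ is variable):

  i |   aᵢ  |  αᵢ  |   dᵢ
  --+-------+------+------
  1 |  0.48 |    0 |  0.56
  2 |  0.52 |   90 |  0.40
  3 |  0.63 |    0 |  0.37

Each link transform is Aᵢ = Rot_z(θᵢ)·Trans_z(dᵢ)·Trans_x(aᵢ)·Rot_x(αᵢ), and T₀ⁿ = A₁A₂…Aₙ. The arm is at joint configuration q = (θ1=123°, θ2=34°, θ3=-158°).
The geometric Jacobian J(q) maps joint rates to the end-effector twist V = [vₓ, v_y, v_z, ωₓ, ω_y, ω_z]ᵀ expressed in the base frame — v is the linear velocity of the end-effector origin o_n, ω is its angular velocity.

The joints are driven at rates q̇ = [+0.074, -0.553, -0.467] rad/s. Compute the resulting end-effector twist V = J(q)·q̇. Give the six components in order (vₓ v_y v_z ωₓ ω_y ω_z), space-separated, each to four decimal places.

0.2228 -0.1599 0.2728 -0.1825 -0.4299 -0.4790

o_n = [-0.0578, 0.7181, 0.7240]
J₁: ẑ×o_n = [-0.7181, -0.0578, 0.0000], ω = ẑ
J2: z=[0.0000, 0.0000, 1.0000] o=[-0.2614, 0.4026, 0.5600] → [-0.3155, 0.2036, 0.0000, 0.0000, 0.0000, 1.0000]
J3: z=[0.3907, 0.9205, 0.0000] o=[-0.7401, 0.6057, 0.9600] → [-0.2172, 0.0922, -0.5841, 0.3907, 0.9205, 0.0000]
V = J·q̇ = [0.2228, -0.1599, 0.2728, -0.1825, -0.4299, -0.4790]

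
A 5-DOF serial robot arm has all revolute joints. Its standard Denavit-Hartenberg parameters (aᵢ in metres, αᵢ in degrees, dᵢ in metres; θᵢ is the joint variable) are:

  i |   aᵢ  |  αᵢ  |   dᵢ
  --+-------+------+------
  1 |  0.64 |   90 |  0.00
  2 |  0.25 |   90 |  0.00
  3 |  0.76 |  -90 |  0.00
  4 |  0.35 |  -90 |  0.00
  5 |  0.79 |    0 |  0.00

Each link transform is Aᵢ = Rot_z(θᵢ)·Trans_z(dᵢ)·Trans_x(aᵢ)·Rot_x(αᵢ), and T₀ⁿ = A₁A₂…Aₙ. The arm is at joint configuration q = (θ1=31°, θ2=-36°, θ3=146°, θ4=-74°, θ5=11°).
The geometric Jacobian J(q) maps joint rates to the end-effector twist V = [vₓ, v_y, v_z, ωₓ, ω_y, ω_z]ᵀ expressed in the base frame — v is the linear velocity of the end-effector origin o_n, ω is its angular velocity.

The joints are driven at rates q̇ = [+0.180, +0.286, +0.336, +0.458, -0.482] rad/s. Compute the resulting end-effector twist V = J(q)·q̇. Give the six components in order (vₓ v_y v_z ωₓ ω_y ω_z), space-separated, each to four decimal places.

o_n = [-0.0074, -0.8484, -0.5502]
J₁: ẑ×o_n = [0.8484, -0.0074, 0.0000], ω = ẑ
J2: z=[0.5150, -0.8572, 0.0000] o=[0.5486, 0.3296, 0.0000] → [0.4716, 0.2834, -1.0833, 0.5150, -0.8572, 0.0000]
J3: z=[-0.5038, -0.3027, -0.8090] o=[0.7220, 0.4338, -0.1469] → [-0.9152, 0.3868, 0.4252, -0.5038, -0.3027, -0.8090]
J4: z=[-0.8148, 0.4776, 0.3287] o=[0.5039, -0.1930, 0.2234] → [-0.1541, -0.7984, 0.7782, -0.8148, 0.4776, 0.3287]
J5: z=[-0.1369, -0.7094, 0.6914] o=[0.3067, -0.3744, -0.0018] → [0.7168, -0.2923, -0.1579, -0.1369, -0.7094, 0.6914]
V = J·q̇ = [-0.4360, -0.0151, 0.2656, -0.3292, 0.2138, -0.2746]

-0.4360 -0.0151 0.2656 -0.3292 0.2138 -0.2746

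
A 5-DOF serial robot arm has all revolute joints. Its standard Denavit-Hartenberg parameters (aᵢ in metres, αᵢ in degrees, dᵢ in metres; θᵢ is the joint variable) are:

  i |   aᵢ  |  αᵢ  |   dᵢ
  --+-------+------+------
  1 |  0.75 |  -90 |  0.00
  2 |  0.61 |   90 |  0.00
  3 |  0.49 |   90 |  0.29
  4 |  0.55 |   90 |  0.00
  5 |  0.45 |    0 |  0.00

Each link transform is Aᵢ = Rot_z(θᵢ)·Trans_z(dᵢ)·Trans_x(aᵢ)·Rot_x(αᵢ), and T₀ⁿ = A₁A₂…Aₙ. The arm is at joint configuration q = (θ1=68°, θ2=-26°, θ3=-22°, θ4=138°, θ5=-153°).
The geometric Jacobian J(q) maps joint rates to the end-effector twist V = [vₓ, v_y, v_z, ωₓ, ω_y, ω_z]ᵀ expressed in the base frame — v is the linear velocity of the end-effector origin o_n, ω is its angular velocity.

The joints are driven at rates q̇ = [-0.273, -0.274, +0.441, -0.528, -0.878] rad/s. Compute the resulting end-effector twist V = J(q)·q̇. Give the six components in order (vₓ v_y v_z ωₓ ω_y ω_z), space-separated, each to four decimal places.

0.5138 -0.3835 0.1622 -0.4860 -0.0400 -0.6152

o_n = [0.5226, 1.4199, 0.8054]
J₁: ẑ×o_n = [-1.4199, 0.5226, 0.0000], ω = ẑ
J2: z=[-0.9272, 0.3746, 0.0000] o=[0.2810, 0.6954, 0.0000] → [0.3017, 0.7467, -0.7622, -0.9272, 0.3746, 0.0000]
J3: z=[-0.1642, -0.4065, 0.8988] o=[0.4863, 1.2037, 0.2674] → [-0.4129, 0.1209, -0.0208, -0.1642, -0.4065, 0.8988]
J4: z=[0.7335, -0.6595, -0.1642] o=[0.7619, 1.3957, 0.7272] → [-0.0476, -0.0180, -0.1401, 0.7335, -0.6595, -0.1642]
J5: z=[0.3193, 0.1211, 0.9399] o=[0.4319, 0.9877, 0.8919] → [-0.4167, 0.1129, 0.1270, 0.3193, 0.1211, 0.9399]
V = J·q̇ = [0.5138, -0.3835, 0.1622, -0.4860, -0.0400, -0.6152]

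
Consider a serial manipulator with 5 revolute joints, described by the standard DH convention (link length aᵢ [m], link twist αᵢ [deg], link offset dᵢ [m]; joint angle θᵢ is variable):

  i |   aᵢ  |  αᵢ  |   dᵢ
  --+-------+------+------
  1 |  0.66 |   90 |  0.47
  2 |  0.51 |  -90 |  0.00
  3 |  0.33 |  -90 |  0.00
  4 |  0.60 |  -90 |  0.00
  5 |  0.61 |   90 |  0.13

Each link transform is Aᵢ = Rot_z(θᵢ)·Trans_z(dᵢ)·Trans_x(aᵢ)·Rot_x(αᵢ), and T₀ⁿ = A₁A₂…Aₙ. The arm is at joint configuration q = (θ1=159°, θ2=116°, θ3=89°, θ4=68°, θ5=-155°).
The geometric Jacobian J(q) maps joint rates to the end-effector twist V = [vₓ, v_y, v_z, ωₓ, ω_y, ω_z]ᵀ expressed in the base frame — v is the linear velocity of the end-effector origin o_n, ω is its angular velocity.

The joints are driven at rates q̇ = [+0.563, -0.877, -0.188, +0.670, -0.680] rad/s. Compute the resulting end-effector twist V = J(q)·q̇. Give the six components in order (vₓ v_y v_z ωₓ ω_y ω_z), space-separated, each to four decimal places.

0.1687 -0.3526 0.2992 -0.7581 -1.3362 -0.0585

o_n = [-0.6719, 0.0098, 0.7408]
J₁: ẑ×o_n = [-0.0098, -0.6719, 0.0000], ω = ẑ
J2: z=[0.3584, 0.9336, 0.0000] o=[-0.6162, 0.2365, 0.4700] → [0.2528, -0.0970, -0.0292, 0.3584, 0.9336, 0.0000]
J3: z=[0.8391, -0.3221, -0.4384] o=[-0.4074, 0.1564, 0.9284] → [-0.0038, 0.2733, -0.2082, 0.8391, -0.3221, -0.4384]
J4: z=[-0.4154, 0.1408, -0.8987] o=[-0.5233, -0.1525, 0.9336] → [0.1188, 0.0534, -0.0465, -0.4154, 0.1408, -0.8987]
J5: z=[0.0113, 0.9887, 0.1497] o=[-1.0691, -0.1838, 1.1810] → [-0.4642, 0.0644, -0.3905, 0.0113, 0.9887, 0.1497]
V = J·q̇ = [0.1687, -0.3526, 0.2992, -0.7581, -1.3362, -0.0585]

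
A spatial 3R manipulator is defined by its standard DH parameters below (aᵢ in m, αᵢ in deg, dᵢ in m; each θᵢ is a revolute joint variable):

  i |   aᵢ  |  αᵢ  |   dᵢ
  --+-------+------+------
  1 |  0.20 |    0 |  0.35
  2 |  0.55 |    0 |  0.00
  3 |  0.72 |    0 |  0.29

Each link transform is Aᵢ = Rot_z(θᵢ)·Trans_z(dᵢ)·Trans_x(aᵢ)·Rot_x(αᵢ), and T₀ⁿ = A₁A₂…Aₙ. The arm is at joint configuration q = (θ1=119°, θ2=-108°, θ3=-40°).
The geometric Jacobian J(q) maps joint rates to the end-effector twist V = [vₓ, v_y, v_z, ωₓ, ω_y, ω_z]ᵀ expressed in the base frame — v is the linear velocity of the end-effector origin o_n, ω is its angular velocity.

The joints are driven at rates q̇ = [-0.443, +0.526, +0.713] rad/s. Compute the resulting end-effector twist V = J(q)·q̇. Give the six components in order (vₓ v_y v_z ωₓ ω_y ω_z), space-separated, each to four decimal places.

0.3466 0.5890 0.0000 0.0000 0.0000 0.7960

o_n = [1.0727, -0.0692, 0.6400]
J₁: ẑ×o_n = [0.0692, 1.0727, -0.0000], ω = ẑ
J2: z=[0.0000, 0.0000, 1.0000] o=[-0.0970, 0.1749, 0.3500] → [0.2441, 1.1696, -0.0000, 0.0000, 0.0000, 1.0000]
J3: z=[0.0000, 0.0000, 1.0000] o=[0.4429, 0.2799, 0.3500] → [0.3491, 0.6297, -0.0000, 0.0000, 0.0000, 1.0000]
V = J·q̇ = [0.3466, 0.5890, 0.0000, 0.0000, 0.0000, 0.7960]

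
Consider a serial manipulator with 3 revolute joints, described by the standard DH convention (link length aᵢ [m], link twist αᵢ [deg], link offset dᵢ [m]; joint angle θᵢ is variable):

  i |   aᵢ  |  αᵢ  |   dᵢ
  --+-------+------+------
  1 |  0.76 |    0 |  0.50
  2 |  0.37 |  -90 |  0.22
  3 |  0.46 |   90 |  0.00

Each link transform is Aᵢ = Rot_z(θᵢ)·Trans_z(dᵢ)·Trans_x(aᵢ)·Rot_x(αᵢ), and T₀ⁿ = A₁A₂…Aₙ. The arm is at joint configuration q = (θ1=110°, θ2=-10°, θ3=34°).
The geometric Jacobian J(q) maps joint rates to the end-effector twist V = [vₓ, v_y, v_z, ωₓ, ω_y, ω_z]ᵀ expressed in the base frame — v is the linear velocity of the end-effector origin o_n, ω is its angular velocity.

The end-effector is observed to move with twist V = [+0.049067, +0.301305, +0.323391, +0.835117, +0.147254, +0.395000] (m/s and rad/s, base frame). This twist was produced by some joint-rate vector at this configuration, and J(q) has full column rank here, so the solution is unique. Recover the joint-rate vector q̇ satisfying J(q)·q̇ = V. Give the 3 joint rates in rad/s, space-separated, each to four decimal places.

o_n = [-0.3904, 1.4541, 0.4628]
J₁: ẑ×o_n = [-1.4541, -0.3904, 0.0000], ω = ẑ
J2: z=[0.0000, 0.0000, 1.0000] o=[-0.2599, 0.7142, 0.5000] → [-0.7399, -0.1305, 0.0000, 0.0000, 0.0000, 1.0000]
J3: z=[-0.9848, -0.1736, 0.0000] o=[-0.3242, 1.0785, 0.7200] → [0.0447, -0.2533, -0.3814, -0.9848, -0.1736, 0.0000]
q̇ = J⁺·V = [-0.5310, 0.9260, -0.8480]

-0.5310 0.9260 -0.8480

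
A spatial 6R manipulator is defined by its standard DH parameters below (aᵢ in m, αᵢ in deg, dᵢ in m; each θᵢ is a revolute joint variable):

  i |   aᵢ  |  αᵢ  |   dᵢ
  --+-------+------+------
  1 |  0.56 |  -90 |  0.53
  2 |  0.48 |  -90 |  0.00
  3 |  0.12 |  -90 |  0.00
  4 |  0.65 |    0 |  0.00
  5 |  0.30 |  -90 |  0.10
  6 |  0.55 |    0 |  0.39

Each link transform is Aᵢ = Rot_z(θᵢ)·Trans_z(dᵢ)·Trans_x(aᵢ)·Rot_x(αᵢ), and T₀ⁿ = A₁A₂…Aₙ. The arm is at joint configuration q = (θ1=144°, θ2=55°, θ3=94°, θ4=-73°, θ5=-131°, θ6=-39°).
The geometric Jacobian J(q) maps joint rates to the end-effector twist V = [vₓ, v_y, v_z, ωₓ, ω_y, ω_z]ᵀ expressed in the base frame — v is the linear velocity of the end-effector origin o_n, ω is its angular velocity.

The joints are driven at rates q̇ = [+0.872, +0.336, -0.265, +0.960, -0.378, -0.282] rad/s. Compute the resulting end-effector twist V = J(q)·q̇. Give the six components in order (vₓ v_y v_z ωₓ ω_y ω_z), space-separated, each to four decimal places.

1.3341 -0.0017 0.2387 -0.2273 -0.1589 1.6539

o_n = [-0.3531, -0.4147, 0.0809]
J₁: ẑ×o_n = [0.4147, -0.3531, 0.0000], ω = ẑ
J2: z=[-0.5878, -0.8090, 0.0000] o=[-0.4530, 0.3292, 0.5300] → [0.3634, -0.2640, 0.5181, -0.5878, -0.8090, 0.0000]
J3: z=[0.6627, -0.4815, -0.5736] o=[-0.6758, 0.4910, 0.1368] → [-0.4925, -0.1480, -0.4448, 0.6627, -0.4815, -0.5736]
J4: z=[0.4219, -0.3928, 0.8172] o=[-0.6015, 0.5850, 0.1437] → [0.8416, 0.2295, -0.3242, 0.4219, -0.3928, 0.8172]
J5: z=[0.4219, -0.3928, 0.8172] o=[-0.0720, 0.4346, -0.2020] → [0.5829, -0.3490, -0.4687, 0.4219, -0.3928, 0.8172]
J6: z=[0.3538, -0.7585, -0.5472] o=[-0.2803, 0.2394, -0.0660] → [-0.4693, -0.0121, -0.2866, 0.3538, -0.7585, -0.5472]
V = J·q̇ = [1.3341, -0.0017, 0.2387, -0.2273, -0.1589, 1.6539]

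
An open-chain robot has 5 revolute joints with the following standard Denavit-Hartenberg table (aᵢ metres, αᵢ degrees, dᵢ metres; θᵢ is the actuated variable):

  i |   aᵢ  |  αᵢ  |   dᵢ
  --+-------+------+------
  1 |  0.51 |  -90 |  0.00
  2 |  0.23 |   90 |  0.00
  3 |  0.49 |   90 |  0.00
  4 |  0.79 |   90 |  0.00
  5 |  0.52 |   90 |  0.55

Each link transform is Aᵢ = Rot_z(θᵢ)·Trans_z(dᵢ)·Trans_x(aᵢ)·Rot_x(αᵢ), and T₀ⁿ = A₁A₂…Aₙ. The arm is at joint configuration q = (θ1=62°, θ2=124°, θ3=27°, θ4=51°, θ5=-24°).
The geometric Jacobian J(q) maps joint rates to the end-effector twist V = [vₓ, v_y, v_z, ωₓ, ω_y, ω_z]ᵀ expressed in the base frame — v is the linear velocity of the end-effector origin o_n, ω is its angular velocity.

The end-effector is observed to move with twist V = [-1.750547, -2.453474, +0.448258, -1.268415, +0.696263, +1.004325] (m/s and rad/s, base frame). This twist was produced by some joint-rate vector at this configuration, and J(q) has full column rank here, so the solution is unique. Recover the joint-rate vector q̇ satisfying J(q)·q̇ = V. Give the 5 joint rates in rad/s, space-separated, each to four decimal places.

o_n = [-0.8019, 0.5503, -1.7330]
J₁: ẑ×o_n = [-0.5503, -0.8019, 0.0000], ω = ẑ
J2: z=[-0.8829, 0.4695, 0.0000] o=[0.2394, 0.4503, 0.0000] → [-0.8136, -1.5302, 0.4006, -0.8829, 0.4695, 0.0000]
J3: z=[0.3892, 0.7320, -0.5592] o=[0.1790, 0.3367, -0.1907] → [-1.0096, 1.1488, 0.8012, 0.3892, 0.7320, -0.5592]
J4: z=[0.6675, -0.6425, -0.3764] o=[-0.1320, 0.2256, -0.5526] → [0.8806, 1.0401, -0.2137, 0.6675, -0.6425, -0.3764]
J5: z=[-0.7382, -0.6369, -0.2221] o=[-0.2086, 0.5623, -1.2632] → [0.2966, -0.2151, -0.3690, -0.7382, -0.6369, -0.2221]
q̇ = J⁺·V = [0.9010, 0.7440, 0.1470, -0.6700, 0.3000]

0.9010 0.7440 0.1470 -0.6700 0.3000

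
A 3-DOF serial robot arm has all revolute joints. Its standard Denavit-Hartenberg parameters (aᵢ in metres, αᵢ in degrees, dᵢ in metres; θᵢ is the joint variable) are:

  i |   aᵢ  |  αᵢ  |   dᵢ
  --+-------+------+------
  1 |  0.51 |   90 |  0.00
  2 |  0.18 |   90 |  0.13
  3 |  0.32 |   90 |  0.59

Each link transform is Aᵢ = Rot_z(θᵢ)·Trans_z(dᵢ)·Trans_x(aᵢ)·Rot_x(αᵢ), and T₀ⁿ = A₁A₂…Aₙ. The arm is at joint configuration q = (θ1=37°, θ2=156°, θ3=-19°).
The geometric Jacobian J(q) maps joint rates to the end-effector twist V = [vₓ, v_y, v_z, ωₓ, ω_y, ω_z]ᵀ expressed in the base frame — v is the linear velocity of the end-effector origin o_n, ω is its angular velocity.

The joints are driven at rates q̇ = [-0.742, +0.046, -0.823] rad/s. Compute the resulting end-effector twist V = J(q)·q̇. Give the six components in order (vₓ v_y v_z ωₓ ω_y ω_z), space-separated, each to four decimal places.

o_n = [0.2624, 0.1654, 0.7353]
J₁: ẑ×o_n = [-0.1654, 0.2624, 0.0000], ω = ẑ
J2: z=[0.6018, -0.7986, 0.0000] o=[0.4073, 0.3069, 0.0000] → [-0.5872, -0.4425, -0.2009, 0.6018, -0.7986, 0.0000]
J3: z=[0.3248, 0.2448, 0.9135] o=[0.3542, 0.1041, 0.0732] → [0.1061, -0.2989, 0.0424, 0.3248, 0.2448, 0.9135]
V = J·q̇ = [0.0084, 0.0309, -0.0441, -0.2397, -0.2382, -1.4938]

0.0084 0.0309 -0.0441 -0.2397 -0.2382 -1.4938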